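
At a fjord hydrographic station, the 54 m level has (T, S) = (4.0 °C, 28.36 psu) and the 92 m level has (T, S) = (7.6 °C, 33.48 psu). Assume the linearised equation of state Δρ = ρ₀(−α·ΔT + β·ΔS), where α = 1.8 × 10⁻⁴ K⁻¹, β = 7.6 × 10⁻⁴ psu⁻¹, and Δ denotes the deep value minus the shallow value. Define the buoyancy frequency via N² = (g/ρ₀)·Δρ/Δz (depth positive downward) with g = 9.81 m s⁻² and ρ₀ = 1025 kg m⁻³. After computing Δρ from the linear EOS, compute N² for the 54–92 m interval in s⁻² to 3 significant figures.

ΔT = +3.6 K, ΔS = +5.12 psu (deep − shallow).
Δρ/ρ₀ = −αΔT + βΔS = -6.48 × 10⁻⁴ + 3.8912 × 10⁻³ = 3.2432 × 10⁻³, so Δρ ≈ 3.324 kg m⁻³.
N² = (g/ρ₀)·Δρ/Δz = g·(Δρ/ρ₀)/Δz = 9.81 × 3.2432 × 10⁻³ / 38 = 8.3726 × 10⁻⁴ s⁻² ≈ 8.37 × 10⁻⁴ s⁻².

8.37 × 10⁻⁴ s⁻²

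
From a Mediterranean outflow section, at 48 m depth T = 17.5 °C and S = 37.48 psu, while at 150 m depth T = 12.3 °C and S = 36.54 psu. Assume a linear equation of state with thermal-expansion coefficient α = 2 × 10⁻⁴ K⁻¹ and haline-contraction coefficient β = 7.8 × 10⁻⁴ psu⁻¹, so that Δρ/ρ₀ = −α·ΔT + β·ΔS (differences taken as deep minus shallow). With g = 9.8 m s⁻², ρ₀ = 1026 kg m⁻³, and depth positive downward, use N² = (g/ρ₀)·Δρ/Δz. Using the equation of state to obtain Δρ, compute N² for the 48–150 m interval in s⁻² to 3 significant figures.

ΔT = -5.2 K, ΔS = -0.94 psu (deep − shallow).
Δρ/ρ₀ = −αΔT + βΔS = 1.04 × 10⁻³ − 7.332 × 10⁻⁴ = 3.068 × 10⁻⁴, so Δρ ≈ 0.3148 kg m⁻³.
N² = (g/ρ₀)·Δρ/Δz = g·(Δρ/ρ₀)/Δz = 9.8 × 3.068 × 10⁻⁴ / 102 = 2.9477 × 10⁻⁵ s⁻² ≈ 2.95 × 10⁻⁵ s⁻².

2.95 × 10⁻⁵ s⁻²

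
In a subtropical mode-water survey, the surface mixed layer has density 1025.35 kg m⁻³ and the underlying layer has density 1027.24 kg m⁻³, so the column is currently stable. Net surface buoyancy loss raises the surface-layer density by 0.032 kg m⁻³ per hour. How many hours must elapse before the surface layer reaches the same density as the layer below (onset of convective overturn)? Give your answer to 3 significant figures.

Density deficit of the surface layer: 1027.24 − 1025.35 = 1.89 kg m⁻³.
Required change = 1.89 / 0.032 = 59.1 hours.

59.1 hours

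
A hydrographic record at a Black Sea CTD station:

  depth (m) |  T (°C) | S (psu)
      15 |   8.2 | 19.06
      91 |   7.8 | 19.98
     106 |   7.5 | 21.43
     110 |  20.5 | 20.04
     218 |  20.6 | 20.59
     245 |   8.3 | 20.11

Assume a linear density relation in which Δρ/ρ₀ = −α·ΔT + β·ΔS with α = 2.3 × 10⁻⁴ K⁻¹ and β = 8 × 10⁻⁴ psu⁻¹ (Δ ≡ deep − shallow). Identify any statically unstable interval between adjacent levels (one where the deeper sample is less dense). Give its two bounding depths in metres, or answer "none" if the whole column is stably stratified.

106–110 m

Evaluate Δρ/ρ₀ = −αΔT + βΔS across each adjacent pair:
  15–91 m: −αΔT+βΔS = −(2.3 × 10⁻⁴)(-0.4)+(8 × 10⁻⁴)(+0.92) = 8.3 × 10⁻⁴ → stable
  91–106 m: −αΔT+βΔS = −(2.3 × 10⁻⁴)(-0.3)+(8 × 10⁻⁴)(+1.45) = 1.2 × 10⁻³ → stable
  106–110 m: −αΔT+βΔS = −(2.3 × 10⁻⁴)(+13.0)+(8 × 10⁻⁴)(-1.39) = -4.1 × 10⁻³ → UNSTABLE
  110–218 m: −αΔT+βΔS = −(2.3 × 10⁻⁴)(+0.1)+(8 × 10⁻⁴)(+0.55) = 4.2 × 10⁻⁴ → stable
  218–245 m: −αΔT+βΔS = −(2.3 × 10⁻⁴)(-12.3)+(8 × 10⁻⁴)(-0.48) = 2.4 × 10⁻³ → stable
The 106–110 m interval has Δρ < 0: lighter water underlies denser water.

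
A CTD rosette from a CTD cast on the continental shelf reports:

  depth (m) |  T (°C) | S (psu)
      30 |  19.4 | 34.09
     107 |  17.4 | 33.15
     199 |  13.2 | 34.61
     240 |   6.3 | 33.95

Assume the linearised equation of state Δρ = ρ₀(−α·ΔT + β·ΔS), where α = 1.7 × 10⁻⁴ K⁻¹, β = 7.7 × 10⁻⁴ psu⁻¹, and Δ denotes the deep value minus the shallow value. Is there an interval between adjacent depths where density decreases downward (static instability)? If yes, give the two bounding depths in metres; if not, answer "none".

Evaluate Δρ/ρ₀ = −αΔT + βΔS across each adjacent pair:
  30–107 m: −αΔT+βΔS = −(1.7 × 10⁻⁴)(-2.0)+(7.7 × 10⁻⁴)(-0.94) = -3.8 × 10⁻⁴ → UNSTABLE
  107–199 m: −αΔT+βΔS = −(1.7 × 10⁻⁴)(-4.2)+(7.7 × 10⁻⁴)(+1.46) = 1.8 × 10⁻³ → stable
  199–240 m: −αΔT+βΔS = −(1.7 × 10⁻⁴)(-6.9)+(7.7 × 10⁻⁴)(-0.66) = 6.6 × 10⁻⁴ → stable
The 30–107 m interval has Δρ < 0: lighter water underlies denser water.

30–107 m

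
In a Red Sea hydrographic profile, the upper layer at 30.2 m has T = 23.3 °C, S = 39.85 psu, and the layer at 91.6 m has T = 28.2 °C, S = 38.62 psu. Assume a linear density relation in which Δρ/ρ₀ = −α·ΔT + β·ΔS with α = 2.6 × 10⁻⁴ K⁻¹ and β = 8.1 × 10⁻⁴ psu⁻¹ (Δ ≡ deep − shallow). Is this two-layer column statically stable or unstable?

unstable

ΔT = 28.2 − 23.3 = +4.9 K and ΔS = 38.62 − 39.85 = -1.23 psu (deep − shallow).
−αΔT = -1.274 × 10⁻³; βΔS = -9.963 × 10⁻⁴; sum Δρ/ρ₀ = -2.2703 × 10⁻³.
Δρ/ρ₀ < 0, so Δρ < 0: deeper water is lighter → statically unstable; the column would overturn.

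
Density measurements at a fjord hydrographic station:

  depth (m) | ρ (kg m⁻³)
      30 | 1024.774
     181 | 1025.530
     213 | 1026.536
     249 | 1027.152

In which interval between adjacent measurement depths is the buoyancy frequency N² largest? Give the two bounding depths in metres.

Compute the density gradient over each adjacent pair:
  30–181 m: Δρ/Δz = 0.756/151 = 5.0 × 10⁻³ kg m⁻⁴
  181–213 m: Δρ/Δz = 1.006/32 = 0.031 kg m⁻⁴
  213–249 m: Δρ/Δz = 0.616/36 = 0.017 kg m⁻⁴
The largest gradient is in the 181–213 m interval — the pycnocline.

181–213 m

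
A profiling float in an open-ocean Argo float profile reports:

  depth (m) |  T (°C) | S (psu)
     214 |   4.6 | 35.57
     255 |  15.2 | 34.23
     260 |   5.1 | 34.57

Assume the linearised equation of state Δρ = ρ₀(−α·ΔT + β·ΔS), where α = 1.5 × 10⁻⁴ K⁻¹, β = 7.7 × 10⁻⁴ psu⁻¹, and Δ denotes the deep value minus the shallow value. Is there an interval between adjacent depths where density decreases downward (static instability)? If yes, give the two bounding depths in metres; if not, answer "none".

Evaluate Δρ/ρ₀ = −αΔT + βΔS across each adjacent pair:
  214–255 m: −αΔT+βΔS = −(1.5 × 10⁻⁴)(+10.6)+(7.7 × 10⁻⁴)(-1.34) = -2.6 × 10⁻³ → UNSTABLE
  255–260 m: −αΔT+βΔS = −(1.5 × 10⁻⁴)(-10.1)+(7.7 × 10⁻⁴)(+0.34) = 1.8 × 10⁻³ → stable
The 214–255 m interval has Δρ < 0: lighter water underlies denser water.

214–255 m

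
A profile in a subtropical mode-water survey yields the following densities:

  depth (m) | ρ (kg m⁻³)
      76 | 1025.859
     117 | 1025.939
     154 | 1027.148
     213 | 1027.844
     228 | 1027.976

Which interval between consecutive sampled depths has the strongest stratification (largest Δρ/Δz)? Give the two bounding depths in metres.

117–154 m

Compute the density gradient over each adjacent pair:
  76–117 m: Δρ/Δz = 0.080/41 = 2.0 × 10⁻³ kg m⁻⁴
  117–154 m: Δρ/Δz = 1.209/37 = 0.033 kg m⁻⁴
  154–213 m: Δρ/Δz = 0.696/59 = 0.012 kg m⁻⁴
  213–228 m: Δρ/Δz = 0.132/15 = 8.8 × 10⁻³ kg m⁻⁴
The largest gradient is in the 117–154 m interval — the pycnocline.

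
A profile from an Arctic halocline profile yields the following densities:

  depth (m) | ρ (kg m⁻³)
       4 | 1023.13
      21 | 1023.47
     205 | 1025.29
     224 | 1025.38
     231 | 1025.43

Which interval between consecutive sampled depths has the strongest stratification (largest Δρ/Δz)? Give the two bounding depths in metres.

Compute the density gradient over each adjacent pair:
  4–21 m: Δρ/Δz = 0.34/17 = 0.020 kg m⁻⁴
  21–205 m: Δρ/Δz = 1.82/184 = 9.9 × 10⁻³ kg m⁻⁴
  205–224 m: Δρ/Δz = 0.09/19 = 4.7 × 10⁻³ kg m⁻⁴
  224–231 m: Δρ/Δz = 0.05/7 = 7.1 × 10⁻³ kg m⁻⁴
The largest gradient is in the 4–21 m interval — the pycnocline.

4–21 m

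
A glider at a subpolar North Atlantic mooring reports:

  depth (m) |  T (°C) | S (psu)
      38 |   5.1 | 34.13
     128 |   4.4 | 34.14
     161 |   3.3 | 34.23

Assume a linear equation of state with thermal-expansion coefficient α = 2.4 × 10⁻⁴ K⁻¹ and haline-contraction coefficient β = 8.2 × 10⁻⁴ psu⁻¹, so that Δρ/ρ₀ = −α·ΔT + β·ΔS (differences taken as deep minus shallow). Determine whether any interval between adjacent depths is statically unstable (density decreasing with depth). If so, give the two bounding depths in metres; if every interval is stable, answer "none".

Evaluate Δρ/ρ₀ = −αΔT + βΔS across each adjacent pair:
  38–128 m: −αΔT+βΔS = −(2.4 × 10⁻⁴)(-0.7)+(8.2 × 10⁻⁴)(+0.01) = 1.8 × 10⁻⁴ → stable
  128–161 m: −αΔT+βΔS = −(2.4 × 10⁻⁴)(-1.1)+(8.2 × 10⁻⁴)(+0.09) = 3.4 × 10⁻⁴ → stable
Every interval has Δρ > 0: the column is stably stratified throughout.

none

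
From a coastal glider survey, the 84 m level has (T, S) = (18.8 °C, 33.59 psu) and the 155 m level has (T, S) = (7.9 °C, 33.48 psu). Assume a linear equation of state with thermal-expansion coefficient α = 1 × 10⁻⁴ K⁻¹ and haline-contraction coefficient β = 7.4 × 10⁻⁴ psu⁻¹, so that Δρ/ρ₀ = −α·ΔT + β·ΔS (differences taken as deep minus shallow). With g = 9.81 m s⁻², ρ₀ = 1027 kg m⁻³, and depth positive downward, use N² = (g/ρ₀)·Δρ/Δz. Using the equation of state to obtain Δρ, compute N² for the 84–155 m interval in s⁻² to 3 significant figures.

ΔT = -10.9 K, ΔS = -0.11 psu (deep − shallow).
Δρ/ρ₀ = −αΔT + βΔS = 1.09 × 10⁻³ − 8.14 × 10⁻⁵ = 1.0086 × 10⁻³, so Δρ ≈ 1.036 kg m⁻³.
N² = (g/ρ₀)·Δρ/Δz = g·(Δρ/ρ₀)/Δz = 9.81 × 1.0086 × 10⁻³ / 71 = 1.3936 × 10⁻⁴ s⁻² ≈ 1.39 × 10⁻⁴ s⁻².

1.39 × 10⁻⁴ s⁻²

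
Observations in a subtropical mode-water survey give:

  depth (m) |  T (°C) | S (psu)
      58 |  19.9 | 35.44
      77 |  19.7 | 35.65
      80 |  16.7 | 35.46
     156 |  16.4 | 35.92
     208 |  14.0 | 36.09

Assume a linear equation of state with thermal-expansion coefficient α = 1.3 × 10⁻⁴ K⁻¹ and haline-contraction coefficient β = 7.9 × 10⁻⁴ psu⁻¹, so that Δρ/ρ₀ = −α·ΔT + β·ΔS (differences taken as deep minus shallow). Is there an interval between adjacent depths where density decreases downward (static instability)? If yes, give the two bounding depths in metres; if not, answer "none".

none

Evaluate Δρ/ρ₀ = −αΔT + βΔS across each adjacent pair:
  58–77 m: −αΔT+βΔS = −(1.3 × 10⁻⁴)(-0.2)+(7.9 × 10⁻⁴)(+0.21) = 1.9 × 10⁻⁴ → stable
  77–80 m: −αΔT+βΔS = −(1.3 × 10⁻⁴)(-3.0)+(7.9 × 10⁻⁴)(-0.19) = 2.4 × 10⁻⁴ → stable
  80–156 m: −αΔT+βΔS = −(1.3 × 10⁻⁴)(-0.3)+(7.9 × 10⁻⁴)(+0.46) = 4.0 × 10⁻⁴ → stable
  156–208 m: −αΔT+βΔS = −(1.3 × 10⁻⁴)(-2.4)+(7.9 × 10⁻⁴)(+0.17) = 4.5 × 10⁻⁴ → stable
Every interval has Δρ > 0: the column is stably stratified throughout.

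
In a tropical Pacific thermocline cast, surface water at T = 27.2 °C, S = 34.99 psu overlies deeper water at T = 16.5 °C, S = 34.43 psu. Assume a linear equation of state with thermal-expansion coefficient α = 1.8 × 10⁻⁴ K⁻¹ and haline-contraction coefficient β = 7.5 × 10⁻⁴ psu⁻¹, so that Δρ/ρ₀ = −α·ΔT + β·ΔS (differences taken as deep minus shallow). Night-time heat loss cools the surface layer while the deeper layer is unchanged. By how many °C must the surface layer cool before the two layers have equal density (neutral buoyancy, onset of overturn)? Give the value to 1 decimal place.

Neutral buoyancy requires Δρ = 0, i.e. −α(T_deep − T_surf′) + β(S_deep − S_surf) = 0.
T_surf′ = T_deep − (β/α)·ΔS = 16.5 − (7.5 × 10⁻⁴/1.8 × 10⁻⁴)·(-0.56) = 18.833 °C.
Cooling required: 27.2 − (18.833) = 8.367 °C.

8.4 °C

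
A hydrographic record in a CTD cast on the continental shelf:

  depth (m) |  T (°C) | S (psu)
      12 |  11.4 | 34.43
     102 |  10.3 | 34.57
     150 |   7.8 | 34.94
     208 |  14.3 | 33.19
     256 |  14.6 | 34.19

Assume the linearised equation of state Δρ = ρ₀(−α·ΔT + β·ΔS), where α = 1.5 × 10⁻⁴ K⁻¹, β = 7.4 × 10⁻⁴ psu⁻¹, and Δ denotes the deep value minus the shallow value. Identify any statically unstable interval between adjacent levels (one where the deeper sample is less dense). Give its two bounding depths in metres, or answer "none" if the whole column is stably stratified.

Evaluate Δρ/ρ₀ = −αΔT + βΔS across each adjacent pair:
  12–102 m: −αΔT+βΔS = −(1.5 × 10⁻⁴)(-1.1)+(7.4 × 10⁻⁴)(+0.14) = 2.7 × 10⁻⁴ → stable
  102–150 m: −αΔT+βΔS = −(1.5 × 10⁻⁴)(-2.5)+(7.4 × 10⁻⁴)(+0.37) = 6.5 × 10⁻⁴ → stable
  150–208 m: −αΔT+βΔS = −(1.5 × 10⁻⁴)(+6.5)+(7.4 × 10⁻⁴)(-1.75) = -2.3 × 10⁻³ → UNSTABLE
  208–256 m: −αΔT+βΔS = −(1.5 × 10⁻⁴)(+0.3)+(7.4 × 10⁻⁴)(+1.00) = 6.9 × 10⁻⁴ → stable
The 150–208 m interval has Δρ < 0: lighter water underlies denser water.

150–208 m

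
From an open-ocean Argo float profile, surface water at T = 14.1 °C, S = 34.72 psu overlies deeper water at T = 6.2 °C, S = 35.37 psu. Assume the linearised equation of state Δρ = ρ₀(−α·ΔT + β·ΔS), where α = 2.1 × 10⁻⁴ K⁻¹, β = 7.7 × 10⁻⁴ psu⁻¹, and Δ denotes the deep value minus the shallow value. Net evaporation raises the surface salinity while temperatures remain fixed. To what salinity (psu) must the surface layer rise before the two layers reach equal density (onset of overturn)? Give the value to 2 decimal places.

37.52 psu

Neutral buoyancy requires −α(T_deep − T_surf) + β(S_deep − S_surf′) = 0.
S_surf′ = S_deep − (α/β)·ΔT = 35.37 − (2.1 × 10⁻⁴/7.7 × 10⁻⁴)·(-7.9) = 37.5245 psu.
Increase required: 37.5245 − 34.72 = 2.8045 psu.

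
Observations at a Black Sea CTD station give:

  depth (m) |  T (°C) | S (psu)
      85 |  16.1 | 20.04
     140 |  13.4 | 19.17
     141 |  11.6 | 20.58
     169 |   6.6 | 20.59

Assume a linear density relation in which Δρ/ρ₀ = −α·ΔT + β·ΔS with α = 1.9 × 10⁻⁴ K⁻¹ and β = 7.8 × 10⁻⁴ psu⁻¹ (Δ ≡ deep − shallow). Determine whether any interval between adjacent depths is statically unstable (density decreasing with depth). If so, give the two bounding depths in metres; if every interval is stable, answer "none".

Evaluate Δρ/ρ₀ = −αΔT + βΔS across each adjacent pair:
  85–140 m: −αΔT+βΔS = −(1.9 × 10⁻⁴)(-2.7)+(7.8 × 10⁻⁴)(-0.87) = -1.7 × 10⁻⁴ → UNSTABLE
  140–141 m: −αΔT+βΔS = −(1.9 × 10⁻⁴)(-1.8)+(7.8 × 10⁻⁴)(+1.41) = 1.4 × 10⁻³ → stable
  141–169 m: −αΔT+βΔS = −(1.9 × 10⁻⁴)(-5.0)+(7.8 × 10⁻⁴)(+0.01) = 9.6 × 10⁻⁴ → stable
The 85–140 m interval has Δρ < 0: lighter water underlies denser water.

85–140 m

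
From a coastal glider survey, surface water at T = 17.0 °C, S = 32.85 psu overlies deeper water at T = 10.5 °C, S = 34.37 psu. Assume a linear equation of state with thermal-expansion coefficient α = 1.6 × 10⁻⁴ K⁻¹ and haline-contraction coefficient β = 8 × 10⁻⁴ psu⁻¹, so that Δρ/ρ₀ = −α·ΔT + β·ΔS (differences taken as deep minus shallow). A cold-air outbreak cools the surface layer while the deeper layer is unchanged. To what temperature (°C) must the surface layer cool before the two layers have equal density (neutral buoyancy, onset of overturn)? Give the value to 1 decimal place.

Neutral buoyancy requires Δρ = 0, i.e. −α(T_deep − T_surf′) + β(S_deep − S_surf) = 0.
T_surf′ = T_deep − (β/α)·ΔS = 10.5 − (8 × 10⁻⁴/1.6 × 10⁻⁴)·(+1.52) = 2.900 °C.
Cooling required: 17.0 − (2.900) = 14.100 °C.

2.9 °C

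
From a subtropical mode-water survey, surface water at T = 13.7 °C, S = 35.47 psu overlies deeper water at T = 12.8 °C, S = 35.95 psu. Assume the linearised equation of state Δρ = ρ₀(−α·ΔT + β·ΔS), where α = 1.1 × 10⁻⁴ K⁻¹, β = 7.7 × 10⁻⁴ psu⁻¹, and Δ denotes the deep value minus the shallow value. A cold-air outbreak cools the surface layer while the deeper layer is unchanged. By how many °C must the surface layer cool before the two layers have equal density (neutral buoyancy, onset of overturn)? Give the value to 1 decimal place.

Neutral buoyancy requires Δρ = 0, i.e. −α(T_deep − T_surf′) + β(S_deep − S_surf) = 0.
T_surf′ = T_deep − (β/α)·ΔS = 12.8 − (7.7 × 10⁻⁴/1.1 × 10⁻⁴)·(+0.48) = 9.440 °C.
Cooling required: 13.7 − (9.440) = 4.260 °C.

4.3 °C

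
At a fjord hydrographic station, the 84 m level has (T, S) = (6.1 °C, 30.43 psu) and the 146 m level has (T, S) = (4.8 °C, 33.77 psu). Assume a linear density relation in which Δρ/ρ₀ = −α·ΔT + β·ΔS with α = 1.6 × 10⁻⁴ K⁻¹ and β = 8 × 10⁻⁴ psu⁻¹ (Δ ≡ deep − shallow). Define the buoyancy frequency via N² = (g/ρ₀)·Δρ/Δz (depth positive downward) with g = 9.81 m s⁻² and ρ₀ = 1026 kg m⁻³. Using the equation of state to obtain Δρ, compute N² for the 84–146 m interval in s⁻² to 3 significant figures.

ΔT = -1.3 K, ΔS = +3.34 psu (deep − shallow).
Δρ/ρ₀ = −αΔT + βΔS = 2.08 × 10⁻⁴ + 2.672 × 10⁻³ = 2.88 × 10⁻³, so Δρ ≈ 2.955 kg m⁻³.
N² = (g/ρ₀)·Δρ/Δz = g·(Δρ/ρ₀)/Δz = 9.81 × 2.88 × 10⁻³ / 62 = 4.5569 × 10⁻⁴ s⁻² ≈ 4.56 × 10⁻⁴ s⁻².

4.56 × 10⁻⁴ s⁻²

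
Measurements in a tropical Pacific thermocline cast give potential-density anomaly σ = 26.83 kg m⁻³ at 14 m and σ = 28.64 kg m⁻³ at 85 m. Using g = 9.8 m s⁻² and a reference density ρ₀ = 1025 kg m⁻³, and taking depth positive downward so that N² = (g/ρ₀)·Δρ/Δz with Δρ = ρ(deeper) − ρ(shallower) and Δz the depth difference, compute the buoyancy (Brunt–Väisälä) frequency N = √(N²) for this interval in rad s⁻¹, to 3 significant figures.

0.0156 rad s⁻¹

Δρ = 1028.64 − 1026.83 = 1.81 kg m⁻³ over Δz = 85 − 14 = 71 m.
N² = (9.8/1025) × (1.81/71) = 2.4374 × 10⁻⁴ s⁻².
N = √(2.4374 × 10⁻⁴) = 0.015612 rad s⁻¹ ≈ 0.0156 rad s⁻¹.
A positive N² confirms static stability across the interval.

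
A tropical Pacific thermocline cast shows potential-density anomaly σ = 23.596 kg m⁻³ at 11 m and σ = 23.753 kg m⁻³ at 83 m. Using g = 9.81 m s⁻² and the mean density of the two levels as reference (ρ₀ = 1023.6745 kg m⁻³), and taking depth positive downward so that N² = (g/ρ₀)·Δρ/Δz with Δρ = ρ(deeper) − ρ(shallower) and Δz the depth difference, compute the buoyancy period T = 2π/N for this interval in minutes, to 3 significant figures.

Δρ = 1023.753 − 1023.596 = 0.157 kg m⁻³ over Δz = 83 − 11 = 72 m.
N² = (9.81/1023.6745) × (0.157/72) = 2.0897 × 10⁻⁵ s⁻².
N = √(2.0897 × 10⁻⁵) = 4.5713 × 10⁻³ rad s⁻¹, so T = 2π/N = 1.3745 × 10³ s = 22.908 min ≈ 22.9 min.
A positive N² confirms static stability across the interval.

22.9 min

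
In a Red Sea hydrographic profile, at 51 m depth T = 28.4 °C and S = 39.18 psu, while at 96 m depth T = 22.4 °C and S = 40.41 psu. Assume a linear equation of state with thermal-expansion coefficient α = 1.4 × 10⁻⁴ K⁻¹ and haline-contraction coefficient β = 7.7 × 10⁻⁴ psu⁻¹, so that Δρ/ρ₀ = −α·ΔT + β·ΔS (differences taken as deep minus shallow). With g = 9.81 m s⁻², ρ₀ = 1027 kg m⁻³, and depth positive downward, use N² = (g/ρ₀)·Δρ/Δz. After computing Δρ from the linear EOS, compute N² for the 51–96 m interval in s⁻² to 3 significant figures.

ΔT = -6.0 K, ΔS = +1.23 psu (deep − shallow).
Δρ/ρ₀ = −αΔT + βΔS = 8.40 × 10⁻⁴ + 9.471 × 10⁻⁴ = 1.7871 × 10⁻³, so Δρ ≈ 1.835 kg m⁻³.
N² = (g/ρ₀)·Δρ/Δz = g·(Δρ/ρ₀)/Δz = 9.81 × 1.7871 × 10⁻³ / 45 = 3.8959 × 10⁻⁴ s⁻² ≈ 3.90 × 10⁻⁴ s⁻².

3.90 × 10⁻⁴ s⁻²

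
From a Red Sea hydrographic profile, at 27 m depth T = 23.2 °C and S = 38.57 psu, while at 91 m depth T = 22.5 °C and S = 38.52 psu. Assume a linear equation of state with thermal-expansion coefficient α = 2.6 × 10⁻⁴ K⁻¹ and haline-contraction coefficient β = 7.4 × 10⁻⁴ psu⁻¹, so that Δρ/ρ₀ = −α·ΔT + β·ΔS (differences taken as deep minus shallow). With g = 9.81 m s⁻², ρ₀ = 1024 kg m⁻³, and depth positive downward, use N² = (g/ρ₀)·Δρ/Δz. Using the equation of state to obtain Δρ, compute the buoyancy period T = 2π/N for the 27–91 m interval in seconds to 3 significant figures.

ΔT = -0.7 K, ΔS = -0.05 psu (deep − shallow).
Δρ/ρ₀ = −αΔT + βΔS = 1.82 × 10⁻⁴ − 3.70 × 10⁻⁵ = 1.45 × 10⁻⁴, so Δρ ≈ 0.1485 kg m⁻³.
N² = (g/ρ₀)·Δρ/Δz = g·(Δρ/ρ₀)/Δz = 9.81 × 1.45 × 10⁻⁴ / 64 = 2.2226 × 10⁻⁵ s⁻².
N = √(2.2226 × 10⁻⁵) = 4.7144 × 10⁻³ rad s⁻¹ → T = 2π/N = 1.3328 × 10³ s ≈ 1.33 × 10³ s.

1.33 × 10³ s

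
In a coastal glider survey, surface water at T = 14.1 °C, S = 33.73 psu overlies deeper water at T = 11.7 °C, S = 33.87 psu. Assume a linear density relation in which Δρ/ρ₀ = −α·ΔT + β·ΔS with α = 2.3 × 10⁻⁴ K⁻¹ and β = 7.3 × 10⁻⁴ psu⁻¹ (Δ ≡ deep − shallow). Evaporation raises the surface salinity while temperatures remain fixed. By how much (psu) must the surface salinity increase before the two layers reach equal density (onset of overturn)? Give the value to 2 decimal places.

0.90 psu

Neutral buoyancy requires −α(T_deep − T_surf) + β(S_deep − S_surf′) = 0.
S_surf′ = S_deep − (α/β)·ΔT = 33.87 − (2.3 × 10⁻⁴/7.3 × 10⁻⁴)·(-2.4) = 34.6262 psu.
Increase required: 34.6262 − 33.73 = 0.8962 psu.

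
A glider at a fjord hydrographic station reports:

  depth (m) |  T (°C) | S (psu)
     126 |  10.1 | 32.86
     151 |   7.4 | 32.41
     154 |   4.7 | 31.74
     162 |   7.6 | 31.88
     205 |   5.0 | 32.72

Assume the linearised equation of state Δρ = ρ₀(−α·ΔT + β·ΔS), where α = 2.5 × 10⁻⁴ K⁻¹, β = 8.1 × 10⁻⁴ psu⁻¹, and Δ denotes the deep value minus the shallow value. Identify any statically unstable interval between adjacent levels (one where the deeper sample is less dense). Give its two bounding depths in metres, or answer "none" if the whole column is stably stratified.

Evaluate Δρ/ρ₀ = −αΔT + βΔS across each adjacent pair:
  126–151 m: −αΔT+βΔS = −(2.5 × 10⁻⁴)(-2.7)+(8.1 × 10⁻⁴)(-0.45) = 3.1 × 10⁻⁴ → stable
  151–154 m: −αΔT+βΔS = −(2.5 × 10⁻⁴)(-2.7)+(8.1 × 10⁻⁴)(-0.67) = 1.3 × 10⁻⁴ → stable
  154–162 m: −αΔT+βΔS = −(2.5 × 10⁻⁴)(+2.9)+(8.1 × 10⁻⁴)(+0.14) = -6.1 × 10⁻⁴ → UNSTABLE
  162–205 m: −αΔT+βΔS = −(2.5 × 10⁻⁴)(-2.6)+(8.1 × 10⁻⁴)(+0.84) = 1.3 × 10⁻³ → stable
The 154–162 m interval has Δρ < 0: lighter water underlies denser water.

154–162 m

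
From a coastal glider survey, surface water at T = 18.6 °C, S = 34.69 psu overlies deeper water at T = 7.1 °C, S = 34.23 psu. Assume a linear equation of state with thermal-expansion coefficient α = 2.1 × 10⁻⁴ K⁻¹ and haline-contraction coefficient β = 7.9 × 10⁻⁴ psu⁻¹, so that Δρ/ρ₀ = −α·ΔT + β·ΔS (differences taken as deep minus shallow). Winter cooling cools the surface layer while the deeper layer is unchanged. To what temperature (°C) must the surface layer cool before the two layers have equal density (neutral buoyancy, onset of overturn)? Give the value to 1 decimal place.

8.8 °C

Neutral buoyancy requires Δρ = 0, i.e. −α(T_deep − T_surf′) + β(S_deep − S_surf) = 0.
T_surf′ = T_deep − (β/α)·ΔS = 7.1 − (7.9 × 10⁻⁴/2.1 × 10⁻⁴)·(-0.46) = 8.830 °C.
Cooling required: 18.6 − (8.830) = 9.770 °C.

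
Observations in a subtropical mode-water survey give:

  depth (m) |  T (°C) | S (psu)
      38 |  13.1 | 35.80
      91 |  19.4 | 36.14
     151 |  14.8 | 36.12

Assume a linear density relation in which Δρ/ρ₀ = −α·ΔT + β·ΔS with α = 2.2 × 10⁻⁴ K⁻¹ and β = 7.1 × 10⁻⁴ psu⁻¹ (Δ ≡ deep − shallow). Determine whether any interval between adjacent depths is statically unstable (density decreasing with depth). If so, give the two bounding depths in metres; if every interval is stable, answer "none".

38–91 m

Evaluate Δρ/ρ₀ = −αΔT + βΔS across each adjacent pair:
  38–91 m: −αΔT+βΔS = −(2.2 × 10⁻⁴)(+6.3)+(7.1 × 10⁻⁴)(+0.34) = -1.1 × 10⁻³ → UNSTABLE
  91–151 m: −αΔT+βΔS = −(2.2 × 10⁻⁴)(-4.6)+(7.1 × 10⁻⁴)(-0.02) = 1.0 × 10⁻³ → stable
The 38–91 m interval has Δρ < 0: lighter water underlies denser water.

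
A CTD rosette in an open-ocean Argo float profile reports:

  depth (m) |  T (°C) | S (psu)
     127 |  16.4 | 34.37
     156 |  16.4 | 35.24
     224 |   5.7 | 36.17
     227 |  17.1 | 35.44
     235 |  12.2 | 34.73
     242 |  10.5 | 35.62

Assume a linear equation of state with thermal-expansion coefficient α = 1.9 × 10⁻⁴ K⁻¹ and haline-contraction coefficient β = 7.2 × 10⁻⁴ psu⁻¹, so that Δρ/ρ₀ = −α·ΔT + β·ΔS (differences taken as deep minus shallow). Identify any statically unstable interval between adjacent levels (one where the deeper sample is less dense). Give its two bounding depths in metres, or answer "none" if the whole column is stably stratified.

224–227 m

Evaluate Δρ/ρ₀ = −αΔT + βΔS across each adjacent pair:
  127–156 m: −αΔT+βΔS = −(1.9 × 10⁻⁴)(+0.0)+(7.2 × 10⁻⁴)(+0.87) = 6.3 × 10⁻⁴ → stable
  156–224 m: −αΔT+βΔS = −(1.9 × 10⁻⁴)(-10.7)+(7.2 × 10⁻⁴)(+0.93) = 2.7 × 10⁻³ → stable
  224–227 m: −αΔT+βΔS = −(1.9 × 10⁻⁴)(+11.4)+(7.2 × 10⁻⁴)(-0.73) = -2.7 × 10⁻³ → UNSTABLE
  227–235 m: −αΔT+βΔS = −(1.9 × 10⁻⁴)(-4.9)+(7.2 × 10⁻⁴)(-0.71) = 4.2 × 10⁻⁴ → stable
  235–242 m: −αΔT+βΔS = −(1.9 × 10⁻⁴)(-1.7)+(7.2 × 10⁻⁴)(+0.89) = 9.6 × 10⁻⁴ → stable
The 224–227 m interval has Δρ < 0: lighter water underlies denser water.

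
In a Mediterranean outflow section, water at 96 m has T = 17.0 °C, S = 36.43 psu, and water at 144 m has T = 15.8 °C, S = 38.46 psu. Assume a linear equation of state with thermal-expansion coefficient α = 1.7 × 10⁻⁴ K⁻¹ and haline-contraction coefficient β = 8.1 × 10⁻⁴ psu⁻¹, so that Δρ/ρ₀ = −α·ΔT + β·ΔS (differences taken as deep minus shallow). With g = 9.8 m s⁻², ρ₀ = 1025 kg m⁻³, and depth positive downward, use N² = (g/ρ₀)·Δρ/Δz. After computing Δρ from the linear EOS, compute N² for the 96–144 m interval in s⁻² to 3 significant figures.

ΔT = -1.2 K, ΔS = +2.03 psu (deep − shallow).
Δρ/ρ₀ = −αΔT + βΔS = 2.04 × 10⁻⁴ + 1.6443 × 10⁻³ = 1.8483 × 10⁻³, so Δρ ≈ 1.895 kg m⁻³.
N² = (g/ρ₀)·Δρ/Δz = g·(Δρ/ρ₀)/Δz = 9.8 × 1.8483 × 10⁻³ / 48 = 3.7736 × 10⁻⁴ s⁻² ≈ 3.77 × 10⁻⁴ s⁻².

3.77 × 10⁻⁴ s⁻²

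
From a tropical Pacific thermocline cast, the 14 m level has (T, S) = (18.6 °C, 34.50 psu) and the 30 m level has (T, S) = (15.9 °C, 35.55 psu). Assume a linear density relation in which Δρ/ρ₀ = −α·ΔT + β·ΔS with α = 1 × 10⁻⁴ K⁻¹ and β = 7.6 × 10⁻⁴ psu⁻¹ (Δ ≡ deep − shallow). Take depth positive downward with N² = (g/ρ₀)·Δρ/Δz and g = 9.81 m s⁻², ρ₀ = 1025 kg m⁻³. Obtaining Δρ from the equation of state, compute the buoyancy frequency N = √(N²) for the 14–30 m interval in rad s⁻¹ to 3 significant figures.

0.0256 rad s⁻¹

ΔT = -2.7 K, ΔS = +1.05 psu (deep − shallow).
Δρ/ρ₀ = −αΔT + βΔS = 2.70 × 10⁻⁴ + 7.98 × 10⁻⁴ = 1.068 × 10⁻³, so Δρ ≈ 1.095 kg m⁻³.
N² = (g/ρ₀)·Δρ/Δz = g·(Δρ/ρ₀)/Δz = 9.81 × 1.068 × 10⁻³ / 16 = 6.5482 × 10⁻⁴ s⁻².
N = √(6.5482 × 10⁻⁴) = 0.025589 rad s⁻¹ ≈ 0.0256 rad s⁻¹.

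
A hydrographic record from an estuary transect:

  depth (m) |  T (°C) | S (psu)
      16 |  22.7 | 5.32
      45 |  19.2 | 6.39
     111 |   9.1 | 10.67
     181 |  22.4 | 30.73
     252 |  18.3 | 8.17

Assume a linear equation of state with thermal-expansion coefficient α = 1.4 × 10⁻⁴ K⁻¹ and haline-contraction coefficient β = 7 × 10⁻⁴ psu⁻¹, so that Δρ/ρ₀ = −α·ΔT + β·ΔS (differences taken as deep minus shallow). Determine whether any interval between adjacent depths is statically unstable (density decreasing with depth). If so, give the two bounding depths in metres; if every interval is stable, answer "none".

Evaluate Δρ/ρ₀ = −αΔT + βΔS across each adjacent pair:
  16–45 m: −αΔT+βΔS = −(1.4 × 10⁻⁴)(-3.5)+(7 × 10⁻⁴)(+1.07) = 1.2 × 10⁻³ → stable
  45–111 m: −αΔT+βΔS = −(1.4 × 10⁻⁴)(-10.1)+(7 × 10⁻⁴)(+4.28) = 4.4 × 10⁻³ → stable
  111–181 m: −αΔT+βΔS = −(1.4 × 10⁻⁴)(+13.3)+(7 × 10⁻⁴)(+20.06) = 0.012 → stable
  181–252 m: −αΔT+βΔS = −(1.4 × 10⁻⁴)(-4.1)+(7 × 10⁻⁴)(-22.56) = -0.015 → UNSTABLE
The 181–252 m interval has Δρ < 0: lighter water underlies denser water.

181–252 m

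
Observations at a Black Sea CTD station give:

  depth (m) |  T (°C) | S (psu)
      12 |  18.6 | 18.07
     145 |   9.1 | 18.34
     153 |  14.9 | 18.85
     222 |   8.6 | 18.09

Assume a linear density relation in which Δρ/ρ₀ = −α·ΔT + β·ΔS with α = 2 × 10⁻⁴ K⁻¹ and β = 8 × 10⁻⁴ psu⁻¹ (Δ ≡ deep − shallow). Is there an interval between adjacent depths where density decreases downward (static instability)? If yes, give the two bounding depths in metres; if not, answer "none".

Evaluate Δρ/ρ₀ = −αΔT + βΔS across each adjacent pair:
  12–145 m: −αΔT+βΔS = −(2 × 10⁻⁴)(-9.5)+(8 × 10⁻⁴)(+0.27) = 2.1 × 10⁻³ → stable
  145–153 m: −αΔT+βΔS = −(2 × 10⁻⁴)(+5.8)+(8 × 10⁻⁴)(+0.51) = -7.5 × 10⁻⁴ → UNSTABLE
  153–222 m: −αΔT+βΔS = −(2 × 10⁻⁴)(-6.3)+(8 × 10⁻⁴)(-0.76) = 6.5 × 10⁻⁴ → stable
The 145–153 m interval has Δρ < 0: lighter water underlies denser water.

145–153 m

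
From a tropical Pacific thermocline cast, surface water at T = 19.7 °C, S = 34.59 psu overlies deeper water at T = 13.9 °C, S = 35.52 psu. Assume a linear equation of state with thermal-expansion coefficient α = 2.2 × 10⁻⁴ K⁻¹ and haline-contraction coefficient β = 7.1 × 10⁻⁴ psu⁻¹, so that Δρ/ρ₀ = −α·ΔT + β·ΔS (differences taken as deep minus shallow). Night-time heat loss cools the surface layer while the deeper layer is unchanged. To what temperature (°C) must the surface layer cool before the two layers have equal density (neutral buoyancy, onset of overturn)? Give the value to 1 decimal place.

Neutral buoyancy requires Δρ = 0, i.e. −α(T_deep − T_surf′) + β(S_deep − S_surf) = 0.
T_surf′ = T_deep − (β/α)·ΔS = 13.9 − (7.1 × 10⁻⁴/2.2 × 10⁻⁴)·(+0.93) = 10.899 °C.
Cooling required: 19.7 − (10.899) = 8.801 °C.

10.9 °C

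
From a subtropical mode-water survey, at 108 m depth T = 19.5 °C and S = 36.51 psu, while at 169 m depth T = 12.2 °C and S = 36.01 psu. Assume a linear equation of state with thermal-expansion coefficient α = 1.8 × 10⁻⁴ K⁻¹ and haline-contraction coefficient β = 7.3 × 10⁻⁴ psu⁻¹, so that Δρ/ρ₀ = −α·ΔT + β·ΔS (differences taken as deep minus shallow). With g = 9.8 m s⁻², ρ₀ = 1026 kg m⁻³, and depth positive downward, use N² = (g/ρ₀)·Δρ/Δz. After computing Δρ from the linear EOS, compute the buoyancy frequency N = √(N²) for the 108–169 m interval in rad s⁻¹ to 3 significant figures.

0.0123 rad s⁻¹

ΔT = -7.3 K, ΔS = -0.50 psu (deep − shallow).
Δρ/ρ₀ = −αΔT + βΔS = 1.314 × 10⁻³ − 3.65 × 10⁻⁴ = 9.49 × 10⁻⁴, so Δρ ≈ 0.9737 kg m⁻³.
N² = (g/ρ₀)·Δρ/Δz = g·(Δρ/ρ₀)/Δz = 9.8 × 9.49 × 10⁻⁴ / 61 = 1.5246 × 10⁻⁴ s⁻².
N = √(1.5246 × 10⁻⁴) = 0.012347 rad s⁻¹ ≈ 0.0123 rad s⁻¹.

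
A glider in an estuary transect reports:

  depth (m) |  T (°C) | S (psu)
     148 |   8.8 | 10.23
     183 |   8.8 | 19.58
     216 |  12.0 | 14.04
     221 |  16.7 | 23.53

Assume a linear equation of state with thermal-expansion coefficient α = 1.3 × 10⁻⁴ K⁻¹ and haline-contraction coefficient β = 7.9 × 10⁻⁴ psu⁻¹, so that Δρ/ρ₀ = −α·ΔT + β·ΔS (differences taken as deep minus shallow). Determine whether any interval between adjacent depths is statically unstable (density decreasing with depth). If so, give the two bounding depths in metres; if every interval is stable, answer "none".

Evaluate Δρ/ρ₀ = −αΔT + βΔS across each adjacent pair:
  148–183 m: −αΔT+βΔS = −(1.3 × 10⁻⁴)(+0.0)+(7.9 × 10⁻⁴)(+9.35) = 7.4 × 10⁻³ → stable
  183–216 m: −αΔT+βΔS = −(1.3 × 10⁻⁴)(+3.2)+(7.9 × 10⁻⁴)(-5.54) = -4.8 × 10⁻³ → UNSTABLE
  216–221 m: −αΔT+βΔS = −(1.3 × 10⁻⁴)(+4.7)+(7.9 × 10⁻⁴)(+9.49) = 6.9 × 10⁻³ → stable
The 183–216 m interval has Δρ < 0: lighter water underlies denser water.

183–216 m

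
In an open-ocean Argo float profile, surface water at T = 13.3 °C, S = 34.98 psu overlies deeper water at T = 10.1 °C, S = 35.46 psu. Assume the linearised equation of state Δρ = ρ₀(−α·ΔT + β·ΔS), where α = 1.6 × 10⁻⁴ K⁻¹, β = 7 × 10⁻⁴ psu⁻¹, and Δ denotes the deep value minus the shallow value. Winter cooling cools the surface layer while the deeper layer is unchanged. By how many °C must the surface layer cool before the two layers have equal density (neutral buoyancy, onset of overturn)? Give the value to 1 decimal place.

Neutral buoyancy requires Δρ = 0, i.e. −α(T_deep − T_surf′) + β(S_deep − S_surf) = 0.
T_surf′ = T_deep − (β/α)·ΔS = 10.1 − (7 × 10⁻⁴/1.6 × 10⁻⁴)·(+0.48) = 8.000 °C.
Cooling required: 13.3 − (8.000) = 5.300 °C.

5.3 °C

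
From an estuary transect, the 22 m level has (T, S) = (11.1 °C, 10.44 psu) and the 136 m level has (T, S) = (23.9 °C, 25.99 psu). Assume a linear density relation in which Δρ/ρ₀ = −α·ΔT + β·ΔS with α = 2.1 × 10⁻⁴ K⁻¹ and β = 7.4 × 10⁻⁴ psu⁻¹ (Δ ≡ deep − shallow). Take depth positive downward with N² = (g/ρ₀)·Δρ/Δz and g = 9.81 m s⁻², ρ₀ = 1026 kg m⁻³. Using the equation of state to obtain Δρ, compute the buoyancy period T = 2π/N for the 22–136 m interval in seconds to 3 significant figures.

ΔT = +12.8 K, ΔS = +15.55 psu (deep − shallow).
Δρ/ρ₀ = −αΔT + βΔS = -2.688 × 10⁻³ + 0.011507 = 8.819 × 10⁻³, so Δρ ≈ 9.048 kg m⁻³.
N² = (g/ρ₀)·Δρ/Δz = g·(Δρ/ρ₀)/Δz = 9.81 × 8.819 × 10⁻³ / 114 = 7.5890 × 10⁻⁴ s⁻².
N = √(7.5890 × 10⁻⁴) = 0.027548 rad s⁻¹ → T = 2π/N = 228.08 s ≈ 228 s.

228 s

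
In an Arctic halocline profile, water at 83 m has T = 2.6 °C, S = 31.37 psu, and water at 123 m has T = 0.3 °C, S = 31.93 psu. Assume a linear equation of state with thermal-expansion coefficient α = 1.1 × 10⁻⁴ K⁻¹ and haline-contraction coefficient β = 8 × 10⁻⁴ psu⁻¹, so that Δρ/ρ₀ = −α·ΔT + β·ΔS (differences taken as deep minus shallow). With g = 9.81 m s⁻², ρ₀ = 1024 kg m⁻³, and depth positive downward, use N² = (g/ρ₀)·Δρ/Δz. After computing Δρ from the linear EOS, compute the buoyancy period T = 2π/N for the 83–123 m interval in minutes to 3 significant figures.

ΔT = -2.3 K, ΔS = +0.56 psu (deep − shallow).
Δρ/ρ₀ = −αΔT + βΔS = 2.53 × 10⁻⁴ + 4.48 × 10⁻⁴ = 7.01 × 10⁻⁴, so Δρ ≈ 0.7178 kg m⁻³.
N² = (g/ρ₀)·Δρ/Δz = g·(Δρ/ρ₀)/Δz = 9.81 × 7.01 × 10⁻⁴ / 40 = 1.7192 × 10⁻⁴ s⁻².
N = √(1.7192 × 10⁻⁴) = 0.013112 rad s⁻¹ → T = 2π/N = 479.19 s = 7.9865 min ≈ 7.99 min.

7.99 min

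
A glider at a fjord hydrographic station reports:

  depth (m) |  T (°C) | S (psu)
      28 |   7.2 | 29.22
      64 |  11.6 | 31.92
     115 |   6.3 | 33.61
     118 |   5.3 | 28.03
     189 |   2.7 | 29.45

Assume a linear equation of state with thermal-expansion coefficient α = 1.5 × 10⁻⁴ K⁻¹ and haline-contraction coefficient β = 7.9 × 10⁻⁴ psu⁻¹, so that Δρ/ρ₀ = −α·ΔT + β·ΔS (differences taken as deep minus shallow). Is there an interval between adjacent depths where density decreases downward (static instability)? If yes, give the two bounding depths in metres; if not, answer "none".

115–118 m

Evaluate Δρ/ρ₀ = −αΔT + βΔS across each adjacent pair:
  28–64 m: −αΔT+βΔS = −(1.5 × 10⁻⁴)(+4.4)+(7.9 × 10⁻⁴)(+2.70) = 1.5 × 10⁻³ → stable
  64–115 m: −αΔT+βΔS = −(1.5 × 10⁻⁴)(-5.3)+(7.9 × 10⁻⁴)(+1.69) = 2.1 × 10⁻³ → stable
  115–118 m: −αΔT+βΔS = −(1.5 × 10⁻⁴)(-1.0)+(7.9 × 10⁻⁴)(-5.58) = -4.3 × 10⁻³ → UNSTABLE
  118–189 m: −αΔT+βΔS = −(1.5 × 10⁻⁴)(-2.6)+(7.9 × 10⁻⁴)(+1.42) = 1.5 × 10⁻³ → stable
The 115–118 m interval has Δρ < 0: lighter water underlies denser water.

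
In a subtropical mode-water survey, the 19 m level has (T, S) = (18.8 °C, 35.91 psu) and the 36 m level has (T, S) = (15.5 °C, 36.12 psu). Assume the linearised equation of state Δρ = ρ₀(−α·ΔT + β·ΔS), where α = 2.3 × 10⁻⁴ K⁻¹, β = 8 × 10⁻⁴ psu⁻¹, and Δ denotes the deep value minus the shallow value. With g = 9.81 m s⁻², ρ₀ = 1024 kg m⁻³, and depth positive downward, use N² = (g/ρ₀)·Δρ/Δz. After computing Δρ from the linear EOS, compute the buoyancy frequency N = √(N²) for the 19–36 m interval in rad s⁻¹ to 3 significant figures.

0.0231 rad s⁻¹

ΔT = -3.3 K, ΔS = +0.21 psu (deep − shallow).
Δρ/ρ₀ = −αΔT + βΔS = 7.59 × 10⁻⁴ + 1.68 × 10⁻⁴ = 9.27 × 10⁻⁴, so Δρ ≈ 0.9492 kg m⁻³.
N² = (g/ρ₀)·Δρ/Δz = g·(Δρ/ρ₀)/Δz = 9.81 × 9.27 × 10⁻⁴ / 17 = 5.3493 × 10⁻⁴ s⁻².
N = √(5.3493 × 10⁻⁴) = 0.023129 rad s⁻¹ ≈ 0.0231 rad s⁻¹.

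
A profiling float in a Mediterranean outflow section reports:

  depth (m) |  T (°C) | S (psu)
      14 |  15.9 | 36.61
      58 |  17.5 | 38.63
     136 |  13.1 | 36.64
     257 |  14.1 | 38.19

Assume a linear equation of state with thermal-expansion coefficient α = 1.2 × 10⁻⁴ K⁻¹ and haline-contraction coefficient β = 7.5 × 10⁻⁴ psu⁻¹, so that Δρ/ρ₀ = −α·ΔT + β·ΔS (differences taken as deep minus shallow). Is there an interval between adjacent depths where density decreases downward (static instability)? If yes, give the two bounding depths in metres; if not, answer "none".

58–136 m

Evaluate Δρ/ρ₀ = −αΔT + βΔS across each adjacent pair:
  14–58 m: −αΔT+βΔS = −(1.2 × 10⁻⁴)(+1.6)+(7.5 × 10⁻⁴)(+2.02) = 1.3 × 10⁻³ → stable
  58–136 m: −αΔT+βΔS = −(1.2 × 10⁻⁴)(-4.4)+(7.5 × 10⁻⁴)(-1.99) = -9.6 × 10⁻⁴ → UNSTABLE
  136–257 m: −αΔT+βΔS = −(1.2 × 10⁻⁴)(+1.0)+(7.5 × 10⁻⁴)(+1.55) = 1.0 × 10⁻³ → stable
The 58–136 m interval has Δρ < 0: lighter water underlies denser water.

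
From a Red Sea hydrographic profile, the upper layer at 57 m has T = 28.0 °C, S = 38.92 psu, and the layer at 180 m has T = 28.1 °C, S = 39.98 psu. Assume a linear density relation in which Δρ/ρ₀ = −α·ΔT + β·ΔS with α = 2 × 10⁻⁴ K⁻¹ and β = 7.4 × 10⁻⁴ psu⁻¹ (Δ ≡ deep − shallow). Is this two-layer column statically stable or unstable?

stable

ΔT = 28.1 − 28.0 = +0.1 K and ΔS = 39.98 − 38.92 = +1.06 psu (deep − shallow).
−αΔT = -2.00 × 10⁻⁵; βΔS = 7.844 × 10⁻⁴; sum Δρ/ρ₀ = 7.644 × 10⁻⁴.
Δρ/ρ₀ > 0, so Δρ > 0: deeper water is denser → statically stable.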